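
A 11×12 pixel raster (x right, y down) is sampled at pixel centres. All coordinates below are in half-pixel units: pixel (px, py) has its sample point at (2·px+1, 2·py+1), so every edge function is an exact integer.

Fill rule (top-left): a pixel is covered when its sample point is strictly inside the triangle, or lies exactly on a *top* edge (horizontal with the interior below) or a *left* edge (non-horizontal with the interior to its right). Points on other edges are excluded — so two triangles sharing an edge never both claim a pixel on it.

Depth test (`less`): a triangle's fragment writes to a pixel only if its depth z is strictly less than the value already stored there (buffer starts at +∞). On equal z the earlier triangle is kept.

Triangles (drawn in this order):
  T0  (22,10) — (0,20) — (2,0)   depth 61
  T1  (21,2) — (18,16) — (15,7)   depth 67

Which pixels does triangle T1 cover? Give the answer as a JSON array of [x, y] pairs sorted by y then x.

T0:
  2·area = 420
  edge (22, 10)→(0, 20): d=(-22,10) right/bottom  bias=-1
  edge (0, 20)→(2, 0): d=(2,-20) top-left  bias=+0
  edge (2, 0)→(22, 10): d=(20,10) right/bottom  bias=-1
    (1,0)@(3, 1): e=[388,22,10] → █
    (2,0)@(5, 1): e=[368,62,-10] → ·
    (1,1)@(3, 3): e=[344,26,50] → █
    (2,1)@(5, 3): e=[324,66,30] → █
    (3,1)@(7, 3): e=[304,106,10] → █
    (4,1)@(9, 3): e=[284,146,-10] → ·
    (1,2)@(3, 5): e=[300,30,90] → █
    (4,2)@(9, 5): e=[240,150,30] → █
    (5,2)@(11, 5): e=[220,190,10] → █
    (6,2)@(13, 5): e=[200,230,-10] → ·
    (1,3)@(3, 7): e=[256,34,130] → █
    (6,3)@(13, 7): e=[156,234,30] → █
    (5,7)@(11, 15): e=[0,210,210] → ·  [on edge]
  covered (52 px):
    · █ · · · · · · · · ·
    · █ █ █ · · · · · · ·
    · █ █ █ █ █ · · · · ·
    · █ █ █ █ █ █ █ · · ·
    · █ █ █ █ █ █ █ █ █ ·
    █ █ █ █ █ █ █ █ █ █ ·
    █ █ █ █ █ █ █ █ · · ·
    █ █ █ █ █ · · · · · ·
    █ █ █ · · · · · · · ·
    █ · · · · · · · · · ·
    · · · · · · · · · · ·
    · · · · · · · · · · ·
T1:
  2·area = 69
  edge (21, 2)→(18, 16): d=(-3,14) right/bottom  bias=-1
  edge (18, 16)→(15, 7): d=(-3,-9) top-left  bias=+0
  edge (15, 7)→(21, 2): d=(6,-5) top-left  bias=+0
    (6,0)@(13, 1): e=[115,0,-46] → ·  [on edge]
    (9,2)@(19, 5): e=[19,42,8] → █
    (10,2)@(21, 5): e=[-9,60,18] → ·
    (7,3)@(15, 7): e=[69,0,0] → █  [on edge]
    (8,3)@(17, 7): e=[41,18,10] → █
    (10,3)@(21, 7): e=[-15,54,30] → ·
    (7,4)@(15, 9): e=[63,-6,12] → ·
    (8,4)@(17, 9): e=[35,12,22] → █
    (10,4)@(21, 9): e=[-21,48,42] → ·
    (8,5)@(17, 11): e=[29,6,34] → █
    (10,5)@(21, 11): e=[-27,42,54] → ·
    (8,6)@(17, 13): e=[23,0,46] → █  [on edge]
    (1,8)@(3, 17): e=[207,-138,0] → ·  [on edge]
    (9,9)@(19, 19): e=[-23,0,92] → ·  [on edge]
  covered (9 px):
    · · · · · · · · · · ·
    · · · · · · · · · · ·
    · · · · · · · · · █ ·
    · · · · · · · █ █ █ ·
    · · · · · · · · █ █ ·
    · · · · · · · · █ █ ·
    · · · · · · · · █ · ·
    · · · · · · · · · · ·
    · · · · · · · · · · ·
    · · · · · · · · · · ·
    · · · · · · · · · · ·
    · · · · · · · · · · ·

Result: [[9,2],[7,3],[8,3],[9,3],[8,4],[9,4],[8,5],[9,5],[8,6]]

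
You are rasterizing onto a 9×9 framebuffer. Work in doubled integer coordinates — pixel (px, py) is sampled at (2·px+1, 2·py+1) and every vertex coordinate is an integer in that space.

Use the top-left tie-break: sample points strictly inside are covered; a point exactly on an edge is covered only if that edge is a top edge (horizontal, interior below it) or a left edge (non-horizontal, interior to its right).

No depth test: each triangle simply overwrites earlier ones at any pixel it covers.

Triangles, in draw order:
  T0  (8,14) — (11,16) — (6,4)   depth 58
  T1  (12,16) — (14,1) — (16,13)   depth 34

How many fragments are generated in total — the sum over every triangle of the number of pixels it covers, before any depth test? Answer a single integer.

T0:
  2·area = 26  (B↔C swapped to make it positive)
  edge (8, 14)→(6, 4): d=(-2,-10) top-left  bias=+0
  edge (6, 4)→(11, 16): d=(5,12) right/bottom  bias=-1
  edge (11, 16)→(8, 14): d=(-3,-2) top-left  bias=+0
    (3,3)@(7, 7): e=[4,3,19] → █
    (4,3)@(9, 7): e=[24,-21,23] → ·
    (3,4)@(7, 9): e=[0,13,13] → █  [on edge]
    (4,4)@(9, 9): e=[20,-11,17] → ·
    (3,5)@(7, 11): e=[-4,23,7] → ·
    (4,6)@(9, 13): e=[12,9,5] → █
    (5,6)@(11, 13): e=[32,-15,9] → ·
    (4,7)@(9, 15): e=[8,19,-1] → ·
  covered (3 px):
    · · · · · · · · ·
    · · · · · · · · ·
    · · · · · · · · ·
    · · · █ · · · · ·
    · · · █ · · · · ·
    · · · · · · · · ·
    · · · · █ · · · ·
    · · · · · · · · ·
    · · · · · · · · ·
T1:
  2·area = 54
  edge (12, 16)→(14, 1): d=(2,-15) top-left  bias=+0
  edge (14, 1)→(16, 13): d=(2,12) right/bottom  bias=-1
  edge (16, 13)→(12, 16): d=(-4,3) right/bottom  bias=-1
    (7,3)@(15, 7): e=[27,0,27] → ·  [on edge]
    (6,4)@(13, 9): e=[1,28,25] → █
    (7,4)@(15, 9): e=[31,4,19] → █
    (8,4)@(17, 9): e=[61,-20,13] → ·
    (6,5)@(13, 11): e=[5,32,17] → █
    (8,5)@(17, 11): e=[65,-16,5] → ·
    (6,6)@(13, 13): e=[9,36,9] → █
    (8,6)@(17, 13): e=[69,-12,-3] → ·
    (6,7)@(13, 15): e=[13,40,1] → █
    (7,7)@(15, 15): e=[43,16,-5] → ·
    (6,8)@(13, 17): e=[17,44,-7] → ·
  covered (7 px):
    · · · · · · · · ·
    · · · · · · · · ·
    · · · · · · · · ·
    · · · · · · · · ·
    · · · · · · █ █ ·
    · · · · · · █ █ ·
    · · · · · · █ █ ·
    · · · · · · █ · ·
    · · · · · · · · ·

Result: 10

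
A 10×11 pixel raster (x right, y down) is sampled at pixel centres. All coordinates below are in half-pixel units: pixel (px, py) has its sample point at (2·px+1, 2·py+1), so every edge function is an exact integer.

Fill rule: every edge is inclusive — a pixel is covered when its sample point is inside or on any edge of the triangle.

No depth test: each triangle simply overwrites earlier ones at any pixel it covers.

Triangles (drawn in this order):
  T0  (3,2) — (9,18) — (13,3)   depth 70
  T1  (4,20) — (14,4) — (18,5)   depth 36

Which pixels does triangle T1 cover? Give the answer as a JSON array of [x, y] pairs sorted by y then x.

T0:
  2·area = 154  (B↔C swapped to make it positive)
  edge (3, 2)→(13, 3): d=(10,1) inclusive
  edge (13, 3)→(9, 18): d=(-4,15) inclusive
  edge (9, 18)→(3, 2): d=(-6,-16) inclusive
    (2,1)@(5, 3): e=[8,120,26] → X
    (3,1)@(7, 3): e=[6,90,58] → X
    (4,1)@(9, 3): e=[4,60,90] → X
    (5,1)@(11, 3): e=[2,30,122] → X
    (6,1)@(13, 3): e=[0,0,154] → X  [on edge]
    (7,1)@(15, 3): e=[-2,-30,186] → .
    (2,2)@(5, 5): e=[28,112,14] → X
    (6,2)@(13, 5): e=[20,-8,142] → .
    (2,3)@(5, 7): e=[48,104,2] → X
    (6,3)@(13, 7): e=[40,-16,130] → .
    (2,4)@(5, 9): e=[68,96,-10] → .
    (3,4)@(7, 9): e=[66,66,22] → X
  covered (21 px):
    . . . . . . . . . .
    . . X X X X X . . .
    . . X X X X . . . .
    . . X X X X . . . .
    . . . X X X . . . .
    . . . X X . . . . .
    . . . . X . . . . .
    . . . . X . . . . .
    . . . . X . . . . .
    . . . . . . . . . .
    . . . . . . . . . .
T1:
  2·area = 74
  edge (4, 20)→(14, 4): d=(10,-16) inclusive
  edge (14, 4)→(18, 5): d=(4,1) inclusive
  edge (18, 5)→(4, 20): d=(-14,15) inclusive
    (7,2)@(15, 5): e=[26,3,45] → X
    (8,2)@(17, 5): e=[58,1,15] → X
    (9,2)@(19, 5): e=[90,-1,-15] → .
    (6,3)@(13, 7): e=[14,13,47] → X
    (8,3)@(17, 7): e=[78,9,-13] → .
    (5,4)@(11, 9): e=[2,23,49] → X
    (7,4)@(15, 9): e=[66,19,-11] → .
    (5,5)@(11, 11): e=[22,31,21] → X
    (6,5)@(13, 11): e=[54,29,-9] → .
    (4,6)@(9, 13): e=[10,41,23] → X
    (5,6)@(11, 13): e=[42,39,-7] → .
    (4,7)@(9, 15): e=[30,49,-5] → .
  covered (8 px):
    . . . . . . . . . .
    . . . . . . . . . .
    . . . . . . . X X .
    . . . . . . X X . .
    . . . . . X X . . .
    . . . . . X . . . .
    . . . . X . . . . .
    . . . . . . . . . .
    . . . . . . . . . .
    . . . . . . . . . .
    . . . . . . . . . .

Result: [[7,2],[8,2],[6,3],[7,3],[5,4],[6,4],[5,5],[4,6]]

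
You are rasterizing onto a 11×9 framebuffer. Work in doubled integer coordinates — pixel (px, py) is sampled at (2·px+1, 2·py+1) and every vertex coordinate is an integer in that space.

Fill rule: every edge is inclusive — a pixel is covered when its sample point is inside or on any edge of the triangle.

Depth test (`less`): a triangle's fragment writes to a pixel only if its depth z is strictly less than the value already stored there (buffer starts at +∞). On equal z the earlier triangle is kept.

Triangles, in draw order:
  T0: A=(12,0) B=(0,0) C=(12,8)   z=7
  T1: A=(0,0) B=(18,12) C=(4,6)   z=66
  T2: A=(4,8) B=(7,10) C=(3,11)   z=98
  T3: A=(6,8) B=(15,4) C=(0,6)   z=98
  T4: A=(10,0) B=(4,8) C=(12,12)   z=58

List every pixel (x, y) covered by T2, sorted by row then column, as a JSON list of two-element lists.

T0:
  2·area = 96  (B↔C swapped to make it positive)
  edge (12, 0)→(12, 8): d=(0,8) inclusive
  edge (12, 8)→(0, 0): d=(-12,-8) inclusive
  edge (0, 0)→(12, 0): d=(12,0) inclusive
    (1,0)@(3, 1): e=[72,12,12] → #
    (2,0)@(5, 1): e=[56,28,12] → #
    (3,0)@(7, 1): e=[40,44,12] → #
    (4,0)@(9, 1): e=[24,60,12] → #
    (5,0)@(11, 1): e=[8,76,12] → #
    (6,0)@(13, 1): e=[-8,92,12] → ·
    (1,1)@(3, 3): e=[72,-12,36] → ·
    (2,1)@(5, 3): e=[56,4,36] → #
    (6,1)@(13, 3): e=[-8,68,36] → ·
    (2,2)@(5, 5): e=[56,-20,60] → ·
    (3,2)@(7, 5): e=[40,-4,60] → ·
    (4,2)@(9, 5): e=[24,12,60] → #
  covered (12 px):
    · # # # # # · · · · ·
    · · # # # # · · · · ·
    · · · · # # · · · · ·
    · · · · · # · · · · ·
    · · · · · · · · · · ·
    · · · · · · · · · · ·
    · · · · · · · · · · ·
    · · · · · · · · · · ·
    · · · · · · · · · · ·
T1:
  2·area = 60
  edge (0, 0)→(18, 12): d=(18,12) inclusive
  edge (18, 12)→(4, 6): d=(-14,-6) inclusive
  edge (4, 6)→(0, 0): d=(-4,-6) inclusive
    (0,0)@(1, 1): e=[6,52,2] → #
    (1,0)@(3, 1): e=[-18,64,14] → ·
    (0,1)@(1, 3): e=[42,24,-6] → ·
    (1,1)@(3, 3): e=[18,36,6] → #
    (2,1)@(5, 3): e=[-6,48,18] → ·
    (1,2)@(3, 5): e=[54,8,-2] → ·
    (2,2)@(5, 5): e=[30,20,10] → #
    (3,2)@(7, 5): e=[6,32,22] → #
    (4,2)@(9, 5): e=[-18,44,34] → ·
    (2,3)@(5, 7): e=[66,-8,2] → ·
    (3,3)@(7, 7): e=[42,4,14] → #
    (4,3)@(9, 7): e=[18,16,26] → #
    (5,4)@(11, 9): e=[30,0,30] → #  [on edge]
  covered (8 px):
    # · · · · · · · · · ·
    · # · · · · · · · · ·
    · · # # · · · · · · ·
    · · · # # · · · · · ·
    · · · · · # # · · · ·
    · · · · · · · · · · ·
    · · · · · · · · · · ·
    · · · · · · · · · · ·
    · · · · · · · · · · ·
T2:
  2·area = 11
  edge (4, 8)→(7, 10): d=(3,2) inclusive
  edge (7, 10)→(3, 11): d=(-4,1) inclusive
  edge (3, 11)→(4, 8): d=(1,-3) inclusive
    (2,2)@(5, 5): e=[-11,22,0] → ·  [on edge]
    (9,3)@(19, 7): e=[-33,0,44] → ·  [on edge]
    (2,4)@(5, 9): e=[1,6,4] → #
    (3,4)@(7, 9): e=[-3,4,10] → ·
    (5,4)@(11, 9): e=[-11,0,22] → ·  [on edge]
    (1,5)@(3, 11): e=[11,0,0] → #  [on edge]
    (2,5)@(5, 11): e=[7,-2,6] → ·
    (1,6)@(3, 13): e=[17,-8,2] → ·
    (0,8)@(1, 17): e=[33,-22,0] → ·  [on edge]
  covered (2 px):
    · · · · · · · · · · ·
    · · · · · · · · · · ·
    · · · · · · · · · · ·
    · · · · · · · · · · ·
    · · # · · · · · · · ·
    · # · · · · · · · · ·
    · · · · · · · · · · ·
    · · · · · · · · · · ·
    · · · · · · · · · · ·
T3:
  2·area = 42  (B↔C swapped to make it positive)
  edge (6, 8)→(0, 6): d=(-6,-2) inclusive
  edge (0, 6)→(15, 4): d=(15,-2) inclusive
  edge (15, 4)→(6, 8): d=(-9,4) inclusive
    (4,2)@(9, 5): e=[24,3,15] → #
    (5,2)@(11, 5): e=[28,7,7] → #
    (6,2)@(13, 5): e=[32,11,-1] → ·
    (1,3)@(3, 7): e=[0,21,21] → #  [on edge]
    (2,3)@(5, 7): e=[4,25,13] → #
    (3,3)@(7, 7): e=[8,29,5] → #
    (4,3)@(9, 7): e=[12,33,-3] → ·
    (5,3)@(11, 7): e=[16,37,-11] → ·
    (1,4)@(3, 9): e=[-12,51,3] → ·
    (2,4)@(5, 9): e=[-8,55,-5] → ·
    (3,4)@(7, 9): e=[-4,59,-13] → ·
    (4,4)@(9, 9): e=[0,63,-21] → ·  [on edge]
    (7,5)@(15, 11): e=[0,105,-63] → ·  [on edge]
    (10,6)@(21, 13): e=[0,147,-105] → ·  [on edge]
  covered (5 px):
    · · · · · · · · · · ·
    · · · · · · · · · · ·
    · · · · # # · · · · ·
    · # # # · · · · · · ·
    · · · · · · · · · · ·
    · · · · · · · · · · ·
    · · · · · · · · · · ·
    · · · · · · · · · · ·
    · · · · · · · · · · ·
T4:
  2·area = 88  (B↔C swapped to make it positive)
  edge (10, 0)→(12, 12): d=(2,12) inclusive
  edge (12, 12)→(4, 8): d=(-8,-4) inclusive
  edge (4, 8)→(10, 0): d=(6,-8) inclusive
    (4,1)@(9, 3): e=[18,60,10] → #
    (5,1)@(11, 3): e=[-6,68,26] → ·
    (3,2)@(7, 5): e=[46,36,6] → #
    (5,2)@(11, 5): e=[-2,52,38] → ·
    (2,3)@(5, 7): e=[74,12,2] → #
    (5,3)@(11, 7): e=[2,36,50] → #
    (6,3)@(13, 7): e=[-22,44,66] → ·
    (2,4)@(5, 9): e=[78,-4,14] → ·
    (3,4)@(7, 9): e=[54,4,30] → #
    (6,4)@(13, 9): e=[-18,28,78] → ·
    (3,5)@(7, 11): e=[58,-12,42] → ·
    (4,5)@(9, 11): e=[34,-4,58] → ·
  covered (11 px):
    · · · · · · · · · · ·
    · · · · # · · · · · ·
    · · · # # · · · · · ·
    · · # # # # · · · · ·
    · · · # # # · · · · ·
    · · · · · # · · · · ·
    · · · · · · · · · · ·
    · · · · · · · · · · ·
    · · · · · · · · · · ·

Final: [[2,4],[1,5]]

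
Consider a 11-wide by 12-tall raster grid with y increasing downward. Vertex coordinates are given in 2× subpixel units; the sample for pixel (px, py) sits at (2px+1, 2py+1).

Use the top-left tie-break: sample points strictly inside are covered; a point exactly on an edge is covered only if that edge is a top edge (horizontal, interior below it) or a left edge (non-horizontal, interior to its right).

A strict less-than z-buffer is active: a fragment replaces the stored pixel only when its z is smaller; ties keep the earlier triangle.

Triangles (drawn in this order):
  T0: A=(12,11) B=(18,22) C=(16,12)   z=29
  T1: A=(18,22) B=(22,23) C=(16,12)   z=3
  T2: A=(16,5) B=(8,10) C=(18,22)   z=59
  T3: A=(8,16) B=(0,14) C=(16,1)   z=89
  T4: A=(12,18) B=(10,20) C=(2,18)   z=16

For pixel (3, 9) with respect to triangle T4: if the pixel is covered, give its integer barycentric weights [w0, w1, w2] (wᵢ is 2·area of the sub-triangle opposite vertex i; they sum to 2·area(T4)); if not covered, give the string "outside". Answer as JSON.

T0:
  2·area = 38  (B↔C swapped to make it positive)
  edge (12, 11)→(16, 12): d=(4,1) right/bottom  bias=-1
  edge (16, 12)→(18, 22): d=(2,10) right/bottom  bias=-1
  edge (18, 22)→(12, 11): d=(-6,-11) top-left  bias=+0
    (7,3)@(15, 7): e=[-19,0,57] → ·  [on edge]
    (7,6)@(15, 13): e=[5,12,21] → #
    (8,6)@(17, 13): e=[3,-8,43] → ·
    (7,7)@(15, 15): e=[13,16,9] → #
    (8,7)@(17, 15): e=[11,-4,31] → ·
    (7,8)@(15, 17): e=[21,20,-3] → ·
    (8,8)@(17, 17): e=[19,0,19] → ·  [on edge]
    (8,9)@(17, 19): e=[27,4,7] → #
    (9,9)@(19, 19): e=[25,-16,29] → ·
    (8,10)@(17, 21): e=[35,8,-5] → ·
  covered (3 px):
    · · · · · · · · · · ·
    · · · · · · · · · · ·
    · · · · · · · · · · ·
    · · · · · · · · · · ·
    · · · · · · · · · · ·
    · · · · · · · · · · ·
    · · · · · · · # · · ·
    · · · · · · · # · · ·
    · · · · · · · · · · ·
    · · · · · · · · # · ·
    · · · · · · · · · · ·
    · · · · · · · · · · ·
T1:
  2·area = 38  (B↔C swapped to make it positive)
  edge (18, 22)→(16, 12): d=(-2,-10) top-left  bias=+0
  edge (16, 12)→(22, 23): d=(6,11) right/bottom  bias=-1
  edge (22, 23)→(18, 22): d=(-4,-1) top-left  bias=+0
    (7,3)@(15, 7): e=[0,-19,57] → ·  [on edge]
    (8,7)@(17, 15): e=[4,7,27] → #
    (9,7)@(19, 15): e=[24,-15,29] → ·
    (8,8)@(17, 17): e=[0,19,19] → #  [on edge]
    (9,8)@(19, 17): e=[20,-3,21] → ·
    (8,9)@(17, 19): e=[-4,31,11] → ·
    (9,9)@(19, 19): e=[16,9,13] → #
    (10,9)@(21, 19): e=[36,-13,15] → ·
    (9,10)@(19, 21): e=[12,21,5] → #
    (10,10)@(21, 21): e=[32,-1,7] → ·
    (9,11)@(19, 23): e=[8,33,-3] → ·
  covered (4 px):
    · · · · · · · · · · ·
    · · · · · · · · · · ·
    · · · · · · · · · · ·
    · · · · · · · · · · ·
    · · · · · · · · · · ·
    · · · · · · · · · · ·
    · · · · · · · · · · ·
    · · · · · · · · # · ·
    · · · · · · · · # · ·
    · · · · · · · · · # ·
    · · · · · · · · · # ·
    · · · · · · · · · · ·
T2:
  2·area = 146  (B↔C swapped to make it positive)
  edge (16, 5)→(18, 22): d=(2,17) right/bottom  bias=-1
  edge (18, 22)→(8, 10): d=(-10,-12) top-left  bias=+0
  edge (8, 10)→(16, 5): d=(8,-5) top-left  bias=+0
    (6,3)@(13, 7): e=[55,90,1] → #
    (7,3)@(15, 7): e=[21,114,11] → #
    (8,3)@(17, 7): e=[-13,138,21] → ·
    (5,4)@(11, 9): e=[93,46,7] → #
    (8,4)@(17, 9): e=[-9,118,37] → ·
    (4,5)@(9, 11): e=[131,2,13] → #
    (8,5)@(17, 11): e=[-5,98,53] → ·
    (4,6)@(9, 13): e=[135,-18,29] → ·
    (5,6)@(11, 13): e=[101,6,39] → #
    (8,6)@(17, 13): e=[-1,78,69] → ·
    (5,7)@(11, 15): e=[105,-14,55] → ·
    (6,7)@(13, 15): e=[71,10,65] → #
  covered (18 px):
    · · · · · · · · · · ·
    · · · · · · · · · · ·
    · · · · · · · · · · ·
    · · · · · · # # · · ·
    · · · · · # # # · · ·
    · · · · # # # # · · ·
    · · · · · # # # · · ·
    · · · · · · # # # · ·
    · · · · · · · # # · ·
    · · · · · · · · # · ·
    · · · · · · · · · · ·
    · · · · · · · · · · ·
T3:
  2·area = 136
  edge (8, 16)→(0, 14): d=(-8,-2) top-left  bias=+0
  edge (0, 14)→(16, 1): d=(16,-13) top-left  bias=+0
  edge (16, 1)→(8, 16): d=(-8,15) right/bottom  bias=-1
    (6,2)@(13, 5): e=[98,25,13] → #
    (7,2)@(15, 5): e=[102,51,-17] → ·
    (4,3)@(9, 7): e=[74,5,57] → #
    (5,3)@(11, 7): e=[78,31,27] → #
    (6,3)@(13, 7): e=[82,57,-3] → ·
    (3,4)@(7, 9): e=[54,11,71] → #
    (6,4)@(13, 9): e=[66,89,-19] → ·
    (2,5)@(5, 11): e=[34,17,85] → #
    (5,5)@(11, 11): e=[46,95,-5] → ·
    (1,6)@(3, 13): e=[14,23,99] → #
    (5,6)@(11, 13): e=[30,127,-21] → ·
    (1,7)@(3, 15): e=[-2,55,83] → ·
  covered (15 px):
    · · · · · · · · · · ·
    · · · · · · · · · · ·
    · · · · · · # · · · ·
    · · · · # # · · · · ·
    · · · # # # · · · · ·
    · · # # # · · · · · ·
    · # # # # · · · · · ·
    · · # # · · · · · · ·
    · · · · · · · · · · ·
    · · · · · · · · · · ·
    · · · · · · · · · · ·
    · · · · · · · · · · ·
T4:
  2·area = 20
  edge (12, 18)→(10, 20): d=(-2,2) right/bottom  bias=-1
  edge (10, 20)→(2, 18): d=(-8,-2) top-left  bias=+0
  edge (2, 18)→(12, 18): d=(10,0) top-left  bias=+0
    (10,4)@(21, 9): e=[0,110,-90] → ·  [on edge]
    (9,5)@(19, 11): e=[0,90,-70] → ·  [on edge]
    (8,6)@(17, 13): e=[0,70,-50] → ·  [on edge]
    (7,7)@(15, 15): e=[0,50,-30] → ·  [on edge]
    (6,8)@(13, 17): e=[0,30,-10] → ·  [on edge]
    (3,9)@(7, 19): e=[8,2,10] → #
    (4,9)@(9, 19): e=[4,6,10] → #
    (5,9)@(11, 19): e=[0,10,10] → ·  [on edge]
    (3,10)@(7, 21): e=[4,-14,30] → ·
    (4,10)@(9, 21): e=[0,-10,30] → ·  [on edge]
    (3,11)@(7, 23): e=[0,-30,50] → ·  [on edge]
  covered (2 px):
    · · · · · · · · · · ·
    · · · · · · · · · · ·
    · · · · · · · · · · ·
    · · · · · · · · · · ·
    · · · · · · · · · · ·
    · · · · · · · · · · ·
    · · · · · · · · · · ·
    · · · · · · · · · · ·
    · · · · · · · · · · ·
    · · · # # · · · · · ·
    · · · · · · · · · · ·
    · · · · · · · · · · ·

Result: [2,10,8]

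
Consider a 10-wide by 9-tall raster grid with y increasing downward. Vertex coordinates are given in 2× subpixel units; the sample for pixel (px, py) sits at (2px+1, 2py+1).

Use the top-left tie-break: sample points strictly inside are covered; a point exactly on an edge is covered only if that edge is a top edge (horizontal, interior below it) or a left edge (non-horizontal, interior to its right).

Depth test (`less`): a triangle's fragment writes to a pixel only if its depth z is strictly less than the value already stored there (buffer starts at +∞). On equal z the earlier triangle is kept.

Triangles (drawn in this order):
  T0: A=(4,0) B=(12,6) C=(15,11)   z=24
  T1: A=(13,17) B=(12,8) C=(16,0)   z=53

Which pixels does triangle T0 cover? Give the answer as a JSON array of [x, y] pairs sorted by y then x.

T0:
  2·area = 22
  edge (4, 0)→(12, 6): d=(8,6) right/bottom  bias=-1
  edge (12, 6)→(15, 11): d=(3,5) right/bottom  bias=-1
  edge (15, 11)→(4, 0): d=(-11,-11) top-left  bias=+0
    (2,0)@(5, 1): e=[2,20,0] → #  [on edge]
    (3,0)@(7, 1): e=[-10,10,22] → ·
    (4,0)@(9, 1): e=[-22,0,44] → ·  [on edge]
    (2,1)@(5, 3): e=[18,26,-22] → ·
    (3,1)@(7, 3): e=[6,16,0] → #  [on edge]
    (4,1)@(9, 3): e=[-6,6,22] → ·
    (3,2)@(7, 5): e=[22,22,-22] → ·
    (4,2)@(9, 5): e=[10,12,0] → #  [on edge]
    (5,2)@(11, 5): e=[-2,2,22] → ·
    (4,3)@(9, 7): e=[26,18,-22] → ·
    (5,3)@(11, 7): e=[14,8,0] → #  [on edge]
    (6,3)@(13, 7): e=[2,-2,22] → ·
    (6,4)@(13, 9): e=[18,4,0] → #  [on edge]
    (7,5)@(15, 11): e=[22,0,0] → ·  [on edge]
    (8,6)@(17, 13): e=[26,-4,0] → ·  [on edge]
    (9,7)@(19, 15): e=[30,-8,0] → ·  [on edge]
  covered (5 px):
    · · # · · · · · · ·
    · · · # · · · · · ·
    · · · · # · · · · ·
    · · · · · # · · · ·
    · · · · · · # · · ·
    · · · · · · · · · ·
    · · · · · · · · · ·
    · · · · · · · · · ·
    · · · · · · · · · ·
T1:
  2·area = 44
  edge (13, 17)→(12, 8): d=(-1,-9) top-left  bias=+0
  edge (12, 8)→(16, 0): d=(4,-8) top-left  bias=+0
  edge (16, 0)→(13, 17): d=(-3,17) right/bottom  bias=-1
    (7,1)@(15, 3): e=[32,4,8] → #
    (8,1)@(17, 3): e=[50,20,-26] → ·
    (7,2)@(15, 5): e=[30,12,2] → #
    (8,2)@(17, 5): e=[48,28,-32] → ·
    (6,3)@(13, 7): e=[10,4,30] → #
    (7,3)@(15, 7): e=[28,20,-4] → ·
    (6,4)@(13, 9): e=[8,12,24] → #
    (7,4)@(15, 9): e=[26,28,-10] → ·
    (6,5)@(13, 11): e=[6,20,18] → #
    (7,5)@(15, 11): e=[24,36,-16] → ·
    (6,6)@(13, 13): e=[4,28,12] → #
    (7,6)@(15, 13): e=[22,44,-22] → ·
    (6,8)@(13, 17): e=[0,44,0] → ·  [on edge]
  covered (7 px):
    · · · · · · · · · ·
    · · · · · · · # · ·
    · · · · · · · # · ·
    · · · · · · # · · ·
    · · · · · · # · · ·
    · · · · · · # · · ·
    · · · · · · # · · ·
    · · · · · · # · · ·
    · · · · · · · · · ·

Answer: [[2,0],[3,1],[4,2],[5,3],[6,4]]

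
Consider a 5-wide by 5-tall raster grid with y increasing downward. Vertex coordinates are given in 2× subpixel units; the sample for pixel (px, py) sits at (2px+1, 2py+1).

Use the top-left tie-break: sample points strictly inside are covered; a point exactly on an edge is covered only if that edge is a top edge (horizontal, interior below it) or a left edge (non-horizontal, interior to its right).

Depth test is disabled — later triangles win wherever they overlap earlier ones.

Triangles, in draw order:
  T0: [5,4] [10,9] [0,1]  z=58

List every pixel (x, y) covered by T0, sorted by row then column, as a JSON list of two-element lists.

T0:
  2·area = 10
  edge (5, 4)→(10, 9): d=(5,5) right/bottom  bias=-1
  edge (10, 9)→(0, 1): d=(-10,-8) top-left  bias=+0
  edge (0, 1)→(5, 4): d=(5,3) right/bottom  bias=-1
    (1,1)@(3, 3): e=[5,4,1] → #
    (2,1)@(5, 3): e=[-5,20,-5] → ·
    (1,2)@(3, 5): e=[15,-16,11] → ·
    (2,2)@(5, 5): e=[5,0,5] → #  [on edge]
    (3,2)@(7, 5): e=[-5,16,-1] → ·
    (2,3)@(5, 7): e=[15,-20,15] → ·
  covered (2 px):
    · · · · ·
    · # · · ·
    · · # · ·
    · · · · ·
    · · · · ·

Final: [[1,1],[2,2]]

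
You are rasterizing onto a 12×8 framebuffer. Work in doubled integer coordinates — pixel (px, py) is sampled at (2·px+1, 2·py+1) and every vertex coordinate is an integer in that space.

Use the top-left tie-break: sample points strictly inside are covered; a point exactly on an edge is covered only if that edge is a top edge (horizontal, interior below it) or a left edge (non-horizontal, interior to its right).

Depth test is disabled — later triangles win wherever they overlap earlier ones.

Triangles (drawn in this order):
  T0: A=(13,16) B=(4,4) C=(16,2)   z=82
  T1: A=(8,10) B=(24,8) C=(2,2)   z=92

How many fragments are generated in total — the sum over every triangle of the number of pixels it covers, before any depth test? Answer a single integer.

T0:
  2·area = 162
  edge (13, 16)→(4, 4): d=(-9,-12) top-left  bias=+0
  edge (4, 4)→(16, 2): d=(12,-2) top-left  bias=+0
  edge (16, 2)→(13, 16): d=(-3,14) right/bottom  bias=-1
    (5,1)@(11, 3): e=[93,2,67] → █
    (6,1)@(13, 3): e=[117,6,39] → █
    (7,1)@(15, 3): e=[141,10,11] → █
    (8,1)@(17, 3): e=[165,14,-17] → ·
    (2,2)@(5, 5): e=[3,14,145] → █
    (3,2)@(7, 5): e=[27,18,117] → █
    (4,2)@(9, 5): e=[51,22,89] → █
    (8,2)@(17, 5): e=[147,38,-23] → ·
    (2,3)@(5, 7): e=[-15,38,139] → ·
    (3,3)@(7, 7): e=[9,42,111] → █
    (7,3)@(15, 7): e=[105,58,-1] → ·
    (3,4)@(7, 9): e=[-9,66,105] → ·
  covered (21 px):
    · · · · · · · · · · · ·
    · · · · · █ █ █ · · · ·
    · · █ █ █ █ █ █ · · · ·
    · · · █ █ █ █ · · · · ·
    · · · · █ █ █ · · · · ·
    · · · · · █ █ · · · · ·
    · · · · · █ █ · · · · ·
    · · · · · · █ · · · · ·
T1:
  2·area = 140  (B↔C swapped to make it positive)
  edge (8, 10)→(2, 2): d=(-6,-8) top-left  bias=+0
  edge (2, 2)→(24, 8): d=(22,6) right/bottom  bias=-1
  edge (24, 8)→(8, 10): d=(-16,2) right/bottom  bias=-1
    (1,1)@(3, 3): e=[2,16,122] → █
    (2,1)@(5, 3): e=[18,4,118] → █
    (3,1)@(7, 3): e=[34,-8,114] → ·
    (1,2)@(3, 5): e=[-10,60,90] → ·
    (2,2)@(5, 5): e=[6,48,86] → █
    (3,2)@(7, 5): e=[22,36,82] → █
    (4,2)@(9, 5): e=[38,24,78] → █
    (5,2)@(11, 5): e=[54,12,74] → █
    (6,2)@(13, 5): e=[70,0,70] → ·  [on edge]
    (2,3)@(5, 7): e=[-6,92,54] → ·
    (3,3)@(7, 7): e=[10,80,50] → █
    (6,3)@(13, 7): e=[58,44,38] → █
  covered (17 px):
    · · · · · · · · · · · ·
    · █ █ · · · · · · · · ·
    · · █ █ █ █ · · · · · ·
    · · · █ █ █ █ █ █ █ · ·
    · · · · █ █ █ █ · · · ·
    · · · · · · · · · · · ·
    · · · · · · · · · · · ·
    · · · · · · · · · · · ·

Result: 38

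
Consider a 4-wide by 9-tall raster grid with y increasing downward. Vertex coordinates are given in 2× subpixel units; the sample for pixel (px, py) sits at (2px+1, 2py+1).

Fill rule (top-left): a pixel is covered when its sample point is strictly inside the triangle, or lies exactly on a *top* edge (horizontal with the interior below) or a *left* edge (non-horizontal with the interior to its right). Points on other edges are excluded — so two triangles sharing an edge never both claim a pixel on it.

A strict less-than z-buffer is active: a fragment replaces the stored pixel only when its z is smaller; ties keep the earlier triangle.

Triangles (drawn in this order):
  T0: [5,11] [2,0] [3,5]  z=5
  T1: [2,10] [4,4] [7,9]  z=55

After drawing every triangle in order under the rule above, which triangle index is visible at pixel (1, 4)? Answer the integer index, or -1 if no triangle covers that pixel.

T0:
  2·area = 4  (B↔C swapped to make it positive)
  edge (5, 11)→(3, 5): d=(-2,-6) top-left  bias=+0
  edge (3, 5)→(2, 0): d=(-1,-5) top-left  bias=+0
  edge (2, 0)→(5, 11): d=(3,11) right/bottom  bias=-1
    (1,2)@(3, 5): e=[0,0,4] → █  [on edge]
    (2,2)@(5, 5): e=[12,10,-18] → ·
    (1,3)@(3, 7): e=[-4,-2,10] → ·
    (2,5)@(5, 11): e=[0,4,0] → ·  [on edge]
    (2,7)@(5, 15): e=[-8,0,12] → ·  [on edge]
    (3,8)@(7, 17): e=[0,8,-4] → ·  [on edge]
  covered (1 px):
    · · · ·
    · · · ·
    · █ · ·
    · · · ·
    · · · ·
    · · · ·
    · · · ·
    · · · ·
    · · · ·
T1:
  2·area = 28
  edge (2, 10)→(4, 4): d=(2,-6) top-left  bias=+0
  edge (4, 4)→(7, 9): d=(3,5) right/bottom  bias=-1
  edge (7, 9)→(2, 10): d=(-5,1) right/bottom  bias=-1
    (2,0)@(5, 1): e=[0,-14,42] → ·  [on edge]
    (1,3)@(3, 7): e=[0,14,14] → █  [on edge]
    (2,3)@(5, 7): e=[12,4,12] → █
    (3,3)@(7, 7): e=[24,-6,10] → ·
    (1,4)@(3, 9): e=[4,20,4] → █
    (3,4)@(7, 9): e=[28,0,0] → ·  [on edge]
    (1,5)@(3, 11): e=[8,26,-6] → ·
    (2,5)@(5, 11): e=[20,16,-8] → ·
    (0,6)@(1, 13): e=[0,42,-14] → ·  [on edge]
  covered (4 px):
    · · · ·
    · · · ·
    · · · ·
    · █ █ ·
    · █ █ ·
    · · · ·
    · · · ·
    · · · ·
    · · · ·

Z-buffer (winner per pixel, '.' = empty):
  . . . .
  . . . .
  . 0 . .
  . 1 1 .
  . 1 1 .
  . . . .
  . . . .
  . . . .
  . . . .

Final: 1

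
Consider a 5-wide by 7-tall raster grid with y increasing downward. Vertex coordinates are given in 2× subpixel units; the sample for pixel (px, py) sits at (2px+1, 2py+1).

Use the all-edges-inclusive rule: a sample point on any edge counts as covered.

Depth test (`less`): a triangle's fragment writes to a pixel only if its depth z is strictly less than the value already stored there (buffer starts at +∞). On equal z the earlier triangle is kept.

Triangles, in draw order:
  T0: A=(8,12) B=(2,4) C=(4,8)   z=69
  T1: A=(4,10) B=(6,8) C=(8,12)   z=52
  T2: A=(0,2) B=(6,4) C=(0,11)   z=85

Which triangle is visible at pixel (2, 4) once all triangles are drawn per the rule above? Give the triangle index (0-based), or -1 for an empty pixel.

T0:
  2·area = 8  (B↔C swapped to make it positive)
  edge (8, 12)→(4, 8): d=(-4,-4) inclusive
  edge (4, 8)→(2, 4): d=(-2,-4) inclusive
  edge (2, 4)→(8, 12): d=(6,8) inclusive
    (0,2)@(1, 5): e=[0,-6,14] → .  [on edge]
    (1,3)@(3, 7): e=[0,-2,10] → .  [on edge]
    (2,4)@(5, 9): e=[0,2,6] → X  [on edge]
    (3,4)@(7, 9): e=[8,10,-10] → .
    (2,5)@(5, 11): e=[-8,-2,18] → .
    (3,5)@(7, 11): e=[0,6,2] → X  [on edge]
    (4,5)@(9, 11): e=[8,14,-14] → .
    (3,6)@(7, 13): e=[-8,2,14] → .
    (4,6)@(9, 13): e=[0,10,-2] → .  [on edge]
  covered (2 px):
    . . . . .
    . . . . .
    . . . . .
    . . . . .
    . . X . .
    . . . X .
    . . . . .
T1:
  2·area = 12
  edge (4, 10)→(6, 8): d=(2,-2) inclusive
  edge (6, 8)→(8, 12): d=(2,4) inclusive
  edge (8, 12)→(4, 10): d=(-4,-2) inclusive
    (4,2)@(9, 5): e=[0,-18,30] → .  [on edge]
    (3,3)@(7, 7): e=[0,-6,18] → .  [on edge]
    (2,4)@(5, 9): e=[0,6,6] → X  [on edge]
    (3,4)@(7, 9): e=[4,-2,10] → .
    (1,5)@(3, 11): e=[0,18,-6] → .  [on edge]
    (2,5)@(5, 11): e=[4,10,-2] → .
    (3,5)@(7, 11): e=[8,2,2] → X
    (4,5)@(9, 11): e=[12,-6,6] → .
    (0,6)@(1, 13): e=[0,30,-18] → .  [on edge]
    (3,6)@(7, 13): e=[12,6,-6] → .
  covered (2 px):
    . . . . .
    . . . . .
    . . . . .
    . . . . .
    . . X . .
    . . . X .
    . . . . .
T2:
  2·area = 54
  edge (0, 2)→(6, 4): d=(6,2) inclusive
  edge (6, 4)→(0, 11): d=(-6,7) inclusive
  edge (0, 11)→(0, 2): d=(0,-9) inclusive
    (0,1)@(1, 3): e=[4,41,9] → X
    (1,1)@(3, 3): e=[0,27,27] → X  [on edge]
    (2,1)@(5, 3): e=[-4,13,45] → .
    (0,2)@(1, 5): e=[16,29,9] → X
    (2,2)@(5, 5): e=[8,1,45] → X
    (3,2)@(7, 5): e=[4,-13,63] → .
    (4,2)@(9, 5): e=[0,-27,81] → .  [on edge]
    (0,3)@(1, 7): e=[28,17,9] → X
    (2,3)@(5, 7): e=[20,-11,45] → .
    (0,4)@(1, 9): e=[40,5,9] → X
    (1,4)@(3, 9): e=[36,-9,27] → .
    (0,5)@(1, 11): e=[52,-7,9] → .
  covered (8 px):
    . . . . .
    X X . . .
    X X X . .
    X X . . .
    X . . . .
    . . . . .
    . . . . .

Z-buffer (winner per pixel, '.' = empty):
  . . . . .
  2 2 . . .
  2 2 2 . .
  2 2 . . .
  2 . 1 . .
  . . . 1 .
  . . . . .

Answer: 1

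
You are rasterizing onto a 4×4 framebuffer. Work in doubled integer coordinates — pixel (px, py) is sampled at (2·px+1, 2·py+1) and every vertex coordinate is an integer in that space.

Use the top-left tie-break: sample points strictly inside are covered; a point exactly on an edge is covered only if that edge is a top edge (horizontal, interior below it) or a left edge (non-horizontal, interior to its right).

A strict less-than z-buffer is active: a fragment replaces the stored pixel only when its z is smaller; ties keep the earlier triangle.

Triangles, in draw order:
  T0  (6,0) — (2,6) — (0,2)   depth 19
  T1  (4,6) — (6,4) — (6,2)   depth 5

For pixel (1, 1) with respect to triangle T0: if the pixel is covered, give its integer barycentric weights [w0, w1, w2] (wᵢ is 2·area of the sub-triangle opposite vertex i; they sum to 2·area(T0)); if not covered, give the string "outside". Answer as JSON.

T0:
  2·area = 28
  edge (6, 0)→(2, 6): d=(-4,6) right/bottom  bias=-1
  edge (2, 6)→(0, 2): d=(-2,-4) top-left  bias=+0
  edge (0, 2)→(6, 0): d=(6,-2) top-left  bias=+0
    (1,0)@(3, 1): e=[14,14,0] → X  [on edge]
    (2,0)@(5, 1): e=[2,22,4] → X
    (3,0)@(7, 1): e=[-10,30,8] → .
    (0,1)@(1, 3): e=[18,2,8] → X
    (2,1)@(5, 3): e=[-6,18,16] → .
    (0,2)@(1, 5): e=[10,-2,20] → .
    (1,2)@(3, 5): e=[-2,6,24] → .
  covered (4 px):
    . X X .
    X X . .
    . . . .
    . . . .
T1:
  2·area = 4  (B↔C swapped to make it positive)
  edge (4, 6)→(6, 2): d=(2,-4) top-left  bias=+0
  edge (6, 2)→(6, 4): d=(0,2) right/bottom  bias=-1
  edge (6, 4)→(4, 6): d=(-2,2) right/bottom  bias=-1
    (3,1)@(7, 3): e=[6,-2,0] → .  [on edge]
    (2,2)@(5, 5): e=[2,2,0] → .  [on edge]
    (1,3)@(3, 7): e=[-2,6,0] → .  [on edge]
  covered (0 px):
    . . . .
    . . . .
    . . . .
    . . . .

Result: [10,12,6]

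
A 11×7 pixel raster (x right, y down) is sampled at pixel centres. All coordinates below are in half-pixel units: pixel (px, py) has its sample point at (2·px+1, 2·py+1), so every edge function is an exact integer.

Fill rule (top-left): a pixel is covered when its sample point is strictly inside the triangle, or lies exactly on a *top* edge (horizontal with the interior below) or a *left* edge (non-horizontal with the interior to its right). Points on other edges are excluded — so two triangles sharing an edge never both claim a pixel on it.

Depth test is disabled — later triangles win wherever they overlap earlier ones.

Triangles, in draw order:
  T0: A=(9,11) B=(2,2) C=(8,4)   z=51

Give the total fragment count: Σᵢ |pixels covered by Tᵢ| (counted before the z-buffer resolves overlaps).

T0:
  2·area = 40
  edge (9, 11)→(2, 2): d=(-7,-9) top-left  bias=+0
  edge (2, 2)→(8, 4): d=(6,2) right/bottom  bias=-1
  edge (8, 4)→(9, 11): d=(1,7) right/bottom  bias=-1
    (1,1)@(3, 3): e=[2,4,34] → X
    (2,1)@(5, 3): e=[20,0,20] → .  [on edge]
    (1,2)@(3, 5): e=[-12,16,36] → .
    (2,2)@(5, 5): e=[6,12,22] → X
    (3,2)@(7, 5): e=[24,8,8] → X
    (4,2)@(9, 5): e=[42,4,-6] → .
    (5,2)@(11, 5): e=[60,0,-20] → .  [on edge]
    (2,3)@(5, 7): e=[-8,24,24] → .
    (3,3)@(7, 7): e=[10,20,10] → X
    (4,3)@(9, 7): e=[28,16,-4] → .
    (8,3)@(17, 7): e=[100,0,-60] → .  [on edge]
    (3,4)@(7, 9): e=[-4,32,12] → .
    (4,5)@(9, 11): e=[0,40,0] → .  [on edge]
  covered (4 px):
    . . . . . . . . . . .
    . X . . . . . . . . .
    . . X X . . . . . . .
    . . . X . . . . . . .
    . . . . . . . . . . .
    . . . . . . . . . . .
    . . . . . . . . . . .

Result: 4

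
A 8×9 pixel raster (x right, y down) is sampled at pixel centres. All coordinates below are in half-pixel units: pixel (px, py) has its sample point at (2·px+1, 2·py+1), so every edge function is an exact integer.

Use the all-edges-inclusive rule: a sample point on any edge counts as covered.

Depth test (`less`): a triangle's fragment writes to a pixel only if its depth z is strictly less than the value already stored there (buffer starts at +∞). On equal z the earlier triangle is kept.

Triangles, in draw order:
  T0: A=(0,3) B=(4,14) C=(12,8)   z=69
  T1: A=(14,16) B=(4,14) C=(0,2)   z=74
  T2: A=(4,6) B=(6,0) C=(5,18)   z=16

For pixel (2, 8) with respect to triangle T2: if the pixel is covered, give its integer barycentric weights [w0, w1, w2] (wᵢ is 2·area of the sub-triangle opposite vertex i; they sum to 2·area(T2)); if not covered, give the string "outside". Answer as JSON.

T0:
  2·area = 112  (B↔C swapped to make it positive)
  edge (0, 3)→(12, 8): d=(12,5) inclusive
  edge (12, 8)→(4, 14): d=(-8,6) inclusive
  edge (4, 14)→(0, 3): d=(-4,-11) inclusive
    (0,2)@(1, 5): e=[19,90,3] → #
    (1,2)@(3, 5): e=[9,78,25] → #
    (2,2)@(5, 5): e=[-1,66,47] → ·
    (0,3)@(1, 7): e=[43,74,-5] → ·
    (1,3)@(3, 7): e=[33,62,17] → #
    (2,3)@(5, 7): e=[23,50,39] → #
    (3,3)@(7, 7): e=[13,38,61] → #
    (4,3)@(9, 7): e=[3,26,83] → #
    (5,3)@(11, 7): e=[-7,14,105] → ·
    (1,4)@(3, 9): e=[57,46,9] → #
    (5,4)@(11, 9): e=[17,-2,97] → ·
    (1,5)@(3, 11): e=[81,30,1] → #
  covered (14 px):
    · · · · · · · ·
    · · · · · · · ·
    # # · · · · · ·
    · # # # # · · ·
    · # # # # · · ·
    · # # # · · · ·
    · · # · · · · ·
    · · · · · · · ·
    · · · · · · · ·
T1:
  2·area = 112
  edge (14, 16)→(4, 14): d=(-10,-2) inclusive
  edge (4, 14)→(0, 2): d=(-4,-12) inclusive
  edge (0, 2)→(14, 16): d=(14,14) inclusive
    (0,1)@(1, 3): e=[104,8,0] → #  [on edge]
    (1,1)@(3, 3): e=[108,32,-28] → ·
    (0,2)@(1, 5): e=[84,0,28] → #  [on edge]
    (1,2)@(3, 5): e=[88,24,0] → #  [on edge]
    (2,2)@(5, 5): e=[92,48,-28] → ·
    (0,3)@(1, 7): e=[64,-8,56] → ·
    (1,3)@(3, 7): e=[68,16,28] → #
    (2,3)@(5, 7): e=[72,40,0] → #  [on edge]
    (3,3)@(7, 7): e=[76,64,-28] → ·
    (1,4)@(3, 9): e=[48,8,56] → #
    (3,4)@(7, 9): e=[56,56,0] → #  [on edge]
    (4,4)@(9, 9): e=[60,80,-28] → ·
    (1,5)@(3, 11): e=[28,0,84] → #  [on edge]
    (4,5)@(9, 11): e=[40,72,0] → #  [on edge]
    (5,6)@(11, 13): e=[24,88,0] → #  [on edge]
    (4,7)@(9, 15): e=[0,56,56] → #  [on edge]
    (6,7)@(13, 15): e=[8,104,0] → #  [on edge]
    (2,8)@(5, 17): e=[-28,0,140] → ·  [on edge]
    (7,8)@(15, 17): e=[-8,120,0] → ·  [on edge]
  covered (19 px):
    · · · · · · · ·
    # · · · · · · ·
    # # · · · · · ·
    · # # · · · · ·
    · # # # · · · ·
    · # # # # · · ·
    · · # # # # · ·
    · · · · # # # ·
    · · · · · · · ·
T2:
  2·area = 30
  edge (4, 6)→(6, 0): d=(2,-6) inclusive
  edge (6, 0)→(5, 18): d=(-1,18) inclusive
  edge (5, 18)→(4, 6): d=(-1,-12) inclusive
    (2,1)@(5, 3): e=[0,15,15] → #  [on edge]
    (3,1)@(7, 3): e=[12,-21,39] → ·
    (2,2)@(5, 5): e=[4,13,13] → #
    (3,2)@(7, 5): e=[16,-23,37] → ·
    (2,3)@(5, 7): e=[8,11,11] → #
    (3,3)@(7, 7): e=[20,-25,35] → ·
    (1,4)@(3, 9): e=[0,45,-15] → ·  [on edge]
    (2,4)@(5, 9): e=[12,9,9] → #
    (3,4)@(7, 9): e=[24,-27,33] → ·
    (2,5)@(5, 11): e=[16,7,7] → #
    (3,5)@(7, 11): e=[28,-29,31] → ·
    (2,6)@(5, 13): e=[20,5,5] → #
    (0,7)@(1, 15): e=[0,75,-45] → ·  [on edge]
  covered (8 px):
    · · · · · · · ·
    · · # · · · · ·
    · · # · · · · ·
    · · # · · · · ·
    · · # · · · · ·
    · · # · · · · ·
    · · # · · · · ·
    · · # · · · · ·
    · · # · · · · ·

Answer: [1,1,28]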